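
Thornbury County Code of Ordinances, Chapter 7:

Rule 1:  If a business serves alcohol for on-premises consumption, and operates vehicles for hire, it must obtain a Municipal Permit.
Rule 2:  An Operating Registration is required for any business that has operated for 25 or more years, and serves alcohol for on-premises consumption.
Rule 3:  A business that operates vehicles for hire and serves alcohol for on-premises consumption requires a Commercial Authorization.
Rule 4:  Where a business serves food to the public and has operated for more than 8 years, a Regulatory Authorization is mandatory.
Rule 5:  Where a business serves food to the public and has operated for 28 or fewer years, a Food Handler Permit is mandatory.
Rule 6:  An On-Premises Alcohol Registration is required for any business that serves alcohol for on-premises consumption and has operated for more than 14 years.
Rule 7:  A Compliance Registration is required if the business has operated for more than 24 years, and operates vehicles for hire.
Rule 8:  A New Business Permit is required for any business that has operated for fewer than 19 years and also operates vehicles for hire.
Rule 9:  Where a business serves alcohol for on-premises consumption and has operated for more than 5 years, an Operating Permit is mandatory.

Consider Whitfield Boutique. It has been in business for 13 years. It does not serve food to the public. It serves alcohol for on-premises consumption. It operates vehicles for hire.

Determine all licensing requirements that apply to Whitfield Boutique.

Commercial Authorization, Municipal Permit, New Business Permit, Operating Permit

Rule 1: serves alcohol for on-premises consumption; operates vehicles for hire → Municipal Permit required.
Rule 2: years in business 13 < 25; serves alcohol for on-premises consumption → Operating Registration not required.
Rule 3: operates vehicles for hire; serves alcohol for on-premises consumption → Commercial Authorization required.
Rule 4: does not serve food to the public; years in business 13 > 8 → Regulatory Authorization not required.
Rule 5: does not serve food to the public; years in business 13 ≤ 28 → Food Handler Permit not required.
Rule 6: serves alcohol for on-premises consumption; years in business 13 ≤ 14 → On-Premises Alcohol Registration not required.
Rule 7: years in business 13 ≤ 24; operates vehicles for hire → Compliance Registration not required.
Rule 8: years in business 13 < 19; operates vehicles for hire → New Business Permit required.
Rule 9: serves alcohol for on-premises consumption; years in business 13 > 5 → Operating Permit required.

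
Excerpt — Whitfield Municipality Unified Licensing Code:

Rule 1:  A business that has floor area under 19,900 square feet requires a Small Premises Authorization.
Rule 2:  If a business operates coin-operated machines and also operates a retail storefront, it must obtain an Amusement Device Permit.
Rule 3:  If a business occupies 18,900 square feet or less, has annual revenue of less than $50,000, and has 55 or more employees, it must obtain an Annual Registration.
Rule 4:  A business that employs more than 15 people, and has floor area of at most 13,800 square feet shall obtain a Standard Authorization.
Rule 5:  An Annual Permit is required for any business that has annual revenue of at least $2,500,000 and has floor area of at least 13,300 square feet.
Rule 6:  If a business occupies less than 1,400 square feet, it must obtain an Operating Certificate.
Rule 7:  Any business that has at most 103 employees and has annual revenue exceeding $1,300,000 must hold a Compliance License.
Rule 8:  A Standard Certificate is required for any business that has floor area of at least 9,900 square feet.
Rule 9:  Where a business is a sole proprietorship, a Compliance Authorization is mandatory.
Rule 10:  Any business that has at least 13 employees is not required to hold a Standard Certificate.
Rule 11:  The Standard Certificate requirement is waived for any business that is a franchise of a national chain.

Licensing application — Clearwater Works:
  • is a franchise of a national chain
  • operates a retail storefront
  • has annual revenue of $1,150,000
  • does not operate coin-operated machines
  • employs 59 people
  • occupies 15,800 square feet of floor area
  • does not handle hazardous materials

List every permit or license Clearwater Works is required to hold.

Rule 1: floor area 15,800 square feet < 19,900 square feet → Small Premises Authorization required.
Rule 2: does not operate coin-operated machines; operates a retail storefront → Amusement Device Permit not required.
Rule 3: floor area 15,800 square feet ≤ 18,900 square feet; revenue $1,150,000 ≥ $50,000; employees 59 ≥ 55 → Annual Registration not required.
Rule 4: employees 59 > 15; floor area 15,800 square feet > 13,800 square feet → Standard Authorization not required.
Rule 5: revenue $1,150,000 < $2,500,000; floor area 15,800 square feet ≥ 13,300 square feet → Annual Permit not required.
Rule 6: floor area 15,800 square feet ≥ 1,400 square feet → Operating Certificate not required.
Rule 7: employees 59 ≤ 103; revenue $1,150,000 ≤ $1,300,000 → Compliance License not required.
Rule 8: floor area 15,800 square feet ≥ 9,900 square feet → Standard Certificate required.
Rule 9: is a franchise of a national chain (not: is a sole proprietorship) → Compliance Authorization not required.
Rule 10: employees 59 ≥ 13 → exempt from Standard Certificate.
Rule 11: is a franchise of a national chain → exempt from Standard Certificate.

Small Premises Authorization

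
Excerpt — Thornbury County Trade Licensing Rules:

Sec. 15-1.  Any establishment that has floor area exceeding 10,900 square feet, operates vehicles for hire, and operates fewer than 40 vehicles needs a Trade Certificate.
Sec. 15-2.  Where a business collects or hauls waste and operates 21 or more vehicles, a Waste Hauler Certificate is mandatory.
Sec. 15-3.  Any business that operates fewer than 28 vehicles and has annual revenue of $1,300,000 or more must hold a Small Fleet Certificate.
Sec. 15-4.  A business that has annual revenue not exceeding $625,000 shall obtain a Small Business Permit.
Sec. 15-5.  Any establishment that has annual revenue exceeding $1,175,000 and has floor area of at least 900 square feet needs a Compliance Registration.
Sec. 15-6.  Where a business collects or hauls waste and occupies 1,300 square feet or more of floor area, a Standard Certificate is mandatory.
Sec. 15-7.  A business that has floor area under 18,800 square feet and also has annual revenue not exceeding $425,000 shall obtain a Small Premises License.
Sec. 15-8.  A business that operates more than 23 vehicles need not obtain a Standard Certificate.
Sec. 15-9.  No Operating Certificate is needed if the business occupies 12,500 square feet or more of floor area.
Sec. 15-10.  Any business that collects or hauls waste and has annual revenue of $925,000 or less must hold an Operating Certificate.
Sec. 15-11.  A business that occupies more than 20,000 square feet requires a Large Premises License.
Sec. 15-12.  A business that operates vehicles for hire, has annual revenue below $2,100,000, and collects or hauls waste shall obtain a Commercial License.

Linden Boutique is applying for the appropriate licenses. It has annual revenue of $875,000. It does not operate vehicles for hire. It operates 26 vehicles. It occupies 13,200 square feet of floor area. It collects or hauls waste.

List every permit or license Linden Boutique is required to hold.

Waste Hauler Certificate

Sec. 15-1. floor area 13,200 square feet > 10,900 square feet; does not operate vehicles for hire; vehicles 26 < 40 → Trade Certificate not required.
Sec. 15-2. collects or hauls waste; vehicles 26 ≥ 21 → Waste Hauler Certificate required.
Sec. 15-3. vehicles 26 < 28; revenue $875,000 < $1,300,000 → Small Fleet Certificate not required.
Sec. 15-4. revenue $875,000 > $625,000 → Small Business Permit not required.
Sec. 15-5. revenue $875,000 ≤ $1,175,000; floor area 13,200 square feet ≥ 900 square feet → Compliance Registration not required.
Sec. 15-6. collects or hauls waste; floor area 13,200 square feet ≥ 1,300 square feet → Standard Certificate required.
Sec. 15-7. floor area 13,200 square feet < 18,800 square feet; revenue $875,000 > $425,000 → Small Premises License not required.
Sec. 15-8. vehicles 26 > 23 → exempt from Standard Certificate.
Sec. 15-9. floor area 13,200 square feet ≥ 12,500 square feet → exempt from Operating Certificate.
Sec. 15-10. collects or hauls waste; revenue $875,000 ≤ $925,000 → Operating Certificate required.
Sec. 15-11. floor area 13,200 square feet ≤ 20,000 square feet → Large Premises License not required.
Sec. 15-12. does not operate vehicles for hire; revenue $875,000 < $2,100,000; collects or hauls waste → Commercial License not required.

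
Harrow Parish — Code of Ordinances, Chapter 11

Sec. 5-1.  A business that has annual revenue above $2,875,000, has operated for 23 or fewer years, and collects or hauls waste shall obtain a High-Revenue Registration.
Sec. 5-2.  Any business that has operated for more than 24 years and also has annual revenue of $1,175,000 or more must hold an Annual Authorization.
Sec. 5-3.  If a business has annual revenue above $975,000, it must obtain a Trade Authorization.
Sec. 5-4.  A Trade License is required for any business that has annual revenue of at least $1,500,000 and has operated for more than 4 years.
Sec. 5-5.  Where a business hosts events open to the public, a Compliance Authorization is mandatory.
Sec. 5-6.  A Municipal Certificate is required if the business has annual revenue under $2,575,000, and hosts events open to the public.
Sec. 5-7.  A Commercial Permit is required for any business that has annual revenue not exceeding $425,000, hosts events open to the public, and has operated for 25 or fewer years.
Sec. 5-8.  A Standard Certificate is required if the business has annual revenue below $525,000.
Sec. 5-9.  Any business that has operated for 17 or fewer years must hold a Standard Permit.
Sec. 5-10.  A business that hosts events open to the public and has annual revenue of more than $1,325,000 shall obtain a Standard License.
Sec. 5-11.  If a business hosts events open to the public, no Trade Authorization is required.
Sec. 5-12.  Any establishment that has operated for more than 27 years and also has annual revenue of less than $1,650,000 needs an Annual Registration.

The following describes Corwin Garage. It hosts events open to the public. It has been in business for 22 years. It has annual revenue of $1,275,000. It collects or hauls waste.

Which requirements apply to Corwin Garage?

Sec. 5-1. revenue $1,275,000 ≤ $2,875,000; years in business 22 ≤ 23; collects or hauls waste → High-Revenue Registration not required.
Sec. 5-2. years in business 22 ≤ 24; revenue $1,275,000 ≥ $1,175,000 → Annual Authorization not required.
Sec. 5-3. revenue $1,275,000 > $975,000 → Trade Authorization required.
Sec. 5-4. revenue $1,275,000 < $1,500,000; years in business 22 > 4 → Trade License not required.
Sec. 5-5. hosts events open to the public → Compliance Authorization required.
Sec. 5-6. revenue $1,275,000 < $2,575,000; hosts events open to the public → Municipal Certificate required.
Sec. 5-7. revenue $1,275,000 > $425,000; hosts events open to the public; years in business 22 ≤ 25 → Commercial Permit not required.
Sec. 5-8. revenue $1,275,000 ≥ $525,000 → Standard Certificate not required.
Sec. 5-9. years in business 22 > 17 → Standard Permit not required.
Sec. 5-10. hosts events open to the public; revenue $1,275,000 ≤ $1,325,000 → Standard License not required.
Sec. 5-11. hosts events open to the public → exempt from Trade Authorization.
Sec. 5-12. years in business 22 ≤ 27; revenue $1,275,000 < $1,650,000 → Annual Registration not required.

Compliance Authorization, Municipal Certificate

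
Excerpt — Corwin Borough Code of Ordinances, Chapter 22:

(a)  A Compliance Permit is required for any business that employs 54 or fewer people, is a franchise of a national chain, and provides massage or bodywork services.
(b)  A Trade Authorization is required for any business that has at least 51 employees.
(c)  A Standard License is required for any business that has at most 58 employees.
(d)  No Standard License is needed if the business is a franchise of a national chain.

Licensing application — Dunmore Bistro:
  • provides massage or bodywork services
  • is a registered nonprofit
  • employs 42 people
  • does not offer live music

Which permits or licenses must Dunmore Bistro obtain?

(a) employees 42 ≤ 54; is a registered nonprofit (not: is a franchise of a national chain); provides massage or bodywork services → Compliance Permit not required.
(b) employees 42 < 51 → Trade Authorization not required.
(c) employees 42 ≤ 58 → Standard License required.
(d) is a registered nonprofit (not: is a franchise of a national chain) → Standard License exemption does not apply.

Standard License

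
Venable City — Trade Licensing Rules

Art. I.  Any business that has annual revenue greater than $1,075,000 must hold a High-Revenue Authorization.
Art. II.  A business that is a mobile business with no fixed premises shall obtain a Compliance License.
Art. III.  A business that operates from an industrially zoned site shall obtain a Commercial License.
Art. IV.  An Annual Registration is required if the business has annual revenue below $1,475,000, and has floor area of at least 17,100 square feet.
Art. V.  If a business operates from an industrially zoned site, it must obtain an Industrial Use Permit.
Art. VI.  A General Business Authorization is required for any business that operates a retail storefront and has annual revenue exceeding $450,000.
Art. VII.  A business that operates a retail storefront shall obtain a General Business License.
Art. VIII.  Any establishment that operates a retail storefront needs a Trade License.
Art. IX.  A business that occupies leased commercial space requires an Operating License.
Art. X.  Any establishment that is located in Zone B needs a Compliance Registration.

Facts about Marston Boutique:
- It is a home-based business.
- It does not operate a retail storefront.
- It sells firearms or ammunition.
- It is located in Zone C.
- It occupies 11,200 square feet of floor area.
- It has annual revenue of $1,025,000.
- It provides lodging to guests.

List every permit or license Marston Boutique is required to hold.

None

Art. I. revenue $1,025,000 ≤ $1,075,000 → High-Revenue Authorization not required.
Art. II. is a home-based business (not: is a mobile business with no fixed premises) → Compliance License not required.
Art. III. is a home-based business (not: operates from an industrially zoned site) → Commercial License not required.
Art. IV. revenue $1,025,000 < $1,475,000; floor area 11,200 square feet < 17,100 square feet → Annual Registration not required.
Art. V. is a home-based business (not: operates from an industrially zoned site) → Industrial Use Permit not required.
Art. VI. does not operate a retail storefront; revenue $1,025,000 > $450,000 → General Business Authorization not required.
Art. VII. does not operate a retail storefront → General Business License not required.
Art. VIII. does not operate a retail storefront → Trade License not required.
Art. IX. is a home-based business (not: occupies leased commercial space) → Operating License not required.
Art. X. is located in Zone C (not: is located in Zone B) → Compliance Registration not required.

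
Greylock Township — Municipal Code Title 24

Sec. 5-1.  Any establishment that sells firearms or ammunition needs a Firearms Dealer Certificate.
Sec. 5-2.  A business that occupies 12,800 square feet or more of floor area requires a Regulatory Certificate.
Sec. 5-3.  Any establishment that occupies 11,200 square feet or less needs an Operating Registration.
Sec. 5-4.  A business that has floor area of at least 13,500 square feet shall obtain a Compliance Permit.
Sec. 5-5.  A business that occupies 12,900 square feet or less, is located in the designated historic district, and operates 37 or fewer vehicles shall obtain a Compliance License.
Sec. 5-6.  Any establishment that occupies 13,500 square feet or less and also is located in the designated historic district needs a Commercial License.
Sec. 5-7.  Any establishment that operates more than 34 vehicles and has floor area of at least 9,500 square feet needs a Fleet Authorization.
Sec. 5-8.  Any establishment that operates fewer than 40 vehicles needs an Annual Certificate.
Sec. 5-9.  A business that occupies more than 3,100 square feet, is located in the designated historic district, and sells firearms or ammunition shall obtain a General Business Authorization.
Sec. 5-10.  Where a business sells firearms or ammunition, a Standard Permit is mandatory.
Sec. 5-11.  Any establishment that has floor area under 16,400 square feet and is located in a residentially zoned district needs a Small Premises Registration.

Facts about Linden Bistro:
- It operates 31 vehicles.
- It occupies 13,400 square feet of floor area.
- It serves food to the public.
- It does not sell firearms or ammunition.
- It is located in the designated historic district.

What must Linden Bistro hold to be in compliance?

Annual Certificate, Commercial License, Regulatory Certificate

Sec. 5-1. does not sell firearms or ammunition → Firearms Dealer Certificate not required.
Sec. 5-2. floor area 13,400 square feet ≥ 12,800 square feet → Regulatory Certificate required.
Sec. 5-3. floor area 13,400 square feet > 11,200 square feet → Operating Registration not required.
Sec. 5-4. floor area 13,400 square feet < 13,500 square feet → Compliance Permit not required.
Sec. 5-5. floor area 13,400 square feet > 12,900 square feet; is located in the designated historic district; vehicles 31 ≤ 37 → Compliance License not required.
Sec. 5-6. floor area 13,400 square feet ≤ 13,500 square feet; is located in the designated historic district → Commercial License required.
Sec. 5-7. vehicles 31 ≤ 34; floor area 13,400 square feet ≥ 9,500 square feet → Fleet Authorization not required.
Sec. 5-8. vehicles 31 < 40 → Annual Certificate required.
Sec. 5-9. floor area 13,400 square feet > 3,100 square feet; is located in the designated historic district; does not sell firearms or ammunition → General Business Authorization not required.
Sec. 5-10. does not sell firearms or ammunition → Standard Permit not required.
Sec. 5-11. floor area 13,400 square feet < 16,400 square feet; is located in the designated historic district (not: is located in a residentially zoned district) → Small Premises Registration not required.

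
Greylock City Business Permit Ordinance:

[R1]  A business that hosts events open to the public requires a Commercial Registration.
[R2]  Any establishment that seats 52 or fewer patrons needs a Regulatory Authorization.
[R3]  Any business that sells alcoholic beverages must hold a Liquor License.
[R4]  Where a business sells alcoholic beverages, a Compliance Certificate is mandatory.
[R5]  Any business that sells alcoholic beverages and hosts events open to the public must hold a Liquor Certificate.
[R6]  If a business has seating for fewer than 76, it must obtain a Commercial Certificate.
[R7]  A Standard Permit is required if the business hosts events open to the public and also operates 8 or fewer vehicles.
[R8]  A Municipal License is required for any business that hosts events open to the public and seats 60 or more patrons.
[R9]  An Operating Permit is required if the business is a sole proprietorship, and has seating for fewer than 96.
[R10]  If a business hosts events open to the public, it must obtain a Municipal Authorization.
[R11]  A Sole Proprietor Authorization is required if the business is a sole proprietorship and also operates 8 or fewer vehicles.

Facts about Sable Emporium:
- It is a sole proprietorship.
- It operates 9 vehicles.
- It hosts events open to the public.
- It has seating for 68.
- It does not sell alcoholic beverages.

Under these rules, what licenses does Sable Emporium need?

[R1] hosts events open to the public → Commercial Registration required.
[R2] seating 68 > 52 → Regulatory Authorization not required.
[R3] does not sell alcoholic beverages → Liquor License not required.
[R4] does not sell alcoholic beverages → Compliance Certificate not required.
[R5] does not sell alcoholic beverages; hosts events open to the public → Liquor Certificate not required.
[R6] seating 68 < 76 → Commercial Certificate required.
[R7] hosts events open to the public; vehicles 9 > 8 → Standard Permit not required.
[R8] hosts events open to the public; seating 68 ≥ 60 → Municipal License required.
[R9] is a sole proprietorship; seating 68 < 96 → Operating Permit required.
[R10] hosts events open to the public → Municipal Authorization required.
[R11] is a sole proprietorship; vehicles 9 > 8 → Sole Proprietor Authorization not required.

Commercial Certificate, Commercial Registration, Municipal Authorization, Municipal License, Operating Permit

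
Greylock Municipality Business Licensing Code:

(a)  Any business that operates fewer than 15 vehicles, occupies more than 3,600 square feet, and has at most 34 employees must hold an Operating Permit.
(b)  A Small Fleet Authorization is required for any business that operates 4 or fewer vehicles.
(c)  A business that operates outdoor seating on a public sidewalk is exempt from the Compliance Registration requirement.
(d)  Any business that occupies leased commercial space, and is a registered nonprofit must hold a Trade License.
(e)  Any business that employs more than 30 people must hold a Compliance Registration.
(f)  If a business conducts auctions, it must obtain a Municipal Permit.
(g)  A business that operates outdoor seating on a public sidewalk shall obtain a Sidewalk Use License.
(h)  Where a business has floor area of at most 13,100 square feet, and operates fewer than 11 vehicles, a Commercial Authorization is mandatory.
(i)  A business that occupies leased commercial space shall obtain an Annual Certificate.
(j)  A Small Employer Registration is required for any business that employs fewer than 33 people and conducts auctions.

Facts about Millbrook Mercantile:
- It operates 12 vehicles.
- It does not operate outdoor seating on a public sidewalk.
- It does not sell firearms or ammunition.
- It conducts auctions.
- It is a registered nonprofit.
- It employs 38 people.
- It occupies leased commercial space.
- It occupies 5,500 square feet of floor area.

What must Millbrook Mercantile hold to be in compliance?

(a) vehicles 12 < 15; floor area 5,500 square feet > 3,600 square feet; employees 38 > 34 → Operating Permit not required.
(b) vehicles 12 > 4 → Small Fleet Authorization not required.
(c) does not operate outdoor seating on a public sidewalk → Compliance Registration exemption does not apply.
(d) occupies leased commercial space; is a registered nonprofit → Trade License required.
(e) employees 38 > 30 → Compliance Registration required.
(f) conducts auctions → Municipal Permit required.
(g) does not operate outdoor seating on a public sidewalk → Sidewalk Use License not required.
(h) floor area 5,500 square feet ≤ 13,100 square feet; vehicles 12 ≥ 11 → Commercial Authorization not required.
(i) occupies leased commercial space → Annual Certificate required.
(j) employees 38 ≥ 33; conducts auctions → Small Employer Registration not required.

Annual Certificate, Compliance Registration, Municipal Permit, Trade License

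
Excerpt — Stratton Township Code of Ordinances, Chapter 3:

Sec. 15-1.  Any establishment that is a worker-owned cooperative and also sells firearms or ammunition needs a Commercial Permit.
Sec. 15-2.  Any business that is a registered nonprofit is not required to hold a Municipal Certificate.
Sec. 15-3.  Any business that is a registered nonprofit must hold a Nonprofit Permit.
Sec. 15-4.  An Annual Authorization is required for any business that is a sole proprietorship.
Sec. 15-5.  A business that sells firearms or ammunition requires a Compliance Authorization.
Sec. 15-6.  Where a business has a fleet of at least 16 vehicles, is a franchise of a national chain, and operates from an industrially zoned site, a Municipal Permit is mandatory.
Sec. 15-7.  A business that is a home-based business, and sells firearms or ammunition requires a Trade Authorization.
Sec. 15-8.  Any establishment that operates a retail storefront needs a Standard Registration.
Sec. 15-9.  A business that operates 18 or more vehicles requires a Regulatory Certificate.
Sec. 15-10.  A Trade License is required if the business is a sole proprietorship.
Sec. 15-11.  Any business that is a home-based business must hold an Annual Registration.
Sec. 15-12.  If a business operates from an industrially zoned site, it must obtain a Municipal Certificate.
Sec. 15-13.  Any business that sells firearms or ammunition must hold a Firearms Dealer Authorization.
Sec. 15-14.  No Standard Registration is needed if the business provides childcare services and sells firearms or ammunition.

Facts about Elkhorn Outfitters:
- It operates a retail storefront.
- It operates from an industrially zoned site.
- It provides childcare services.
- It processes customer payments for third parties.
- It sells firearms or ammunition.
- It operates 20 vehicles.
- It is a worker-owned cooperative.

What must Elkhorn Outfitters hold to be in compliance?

Commercial Permit, Compliance Authorization, Firearms Dealer Authorization, Municipal Certificate, Regulatory Certificate

Sec. 15-1. is a worker-owned cooperative; sells firearms or ammunition → Commercial Permit required.
Sec. 15-2. is a worker-owned cooperative (not: is a registered nonprofit) → Municipal Certificate exemption does not apply.
Sec. 15-3. is a worker-owned cooperative (not: is a registered nonprofit) → Nonprofit Permit not required.
Sec. 15-4. is a worker-owned cooperative (not: is a sole proprietorship) → Annual Authorization not required.
Sec. 15-5. sells firearms or ammunition → Compliance Authorization required.
Sec. 15-6. vehicles 20 ≥ 16; is a worker-owned cooperative (not: is a franchise of a national chain); operates from an industrially zoned site → Municipal Permit not required.
Sec. 15-7. operates from an industrially zoned site (not: is a home-based business); sells firearms or ammunition → Trade Authorization not required.
Sec. 15-8. operates a retail storefront → Standard Registration required.
Sec. 15-9. vehicles 20 ≥ 18 → Regulatory Certificate required.
Sec. 15-10. is a worker-owned cooperative (not: is a sole proprietorship) → Trade License not required.
Sec. 15-11. operates from an industrially zoned site (not: is a home-based business) → Annual Registration not required.
Sec. 15-12. operates from an industrially zoned site → Municipal Certificate required.
Sec. 15-13. sells firearms or ammunition → Firearms Dealer Authorization required.
Sec. 15-14. provides childcare services; sells firearms or ammunition → exempt from Standard Registration.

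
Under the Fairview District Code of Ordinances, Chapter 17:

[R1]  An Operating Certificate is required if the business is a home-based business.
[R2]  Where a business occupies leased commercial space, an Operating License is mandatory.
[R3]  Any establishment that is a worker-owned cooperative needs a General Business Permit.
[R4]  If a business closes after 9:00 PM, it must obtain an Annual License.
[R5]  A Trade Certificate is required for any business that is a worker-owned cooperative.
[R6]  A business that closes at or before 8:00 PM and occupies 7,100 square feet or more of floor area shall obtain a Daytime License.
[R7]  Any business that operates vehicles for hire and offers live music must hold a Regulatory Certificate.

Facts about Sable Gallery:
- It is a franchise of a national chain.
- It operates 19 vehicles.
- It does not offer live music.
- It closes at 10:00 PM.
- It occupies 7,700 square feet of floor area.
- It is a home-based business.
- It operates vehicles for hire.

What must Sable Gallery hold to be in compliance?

Annual License, Operating Certificate

[R1] is a home-based business → Operating Certificate required.
[R2] is a home-based business (not: occupies leased commercial space) → Operating License not required.
[R3] is a franchise of a national chain (not: is a worker-owned cooperative) → General Business Permit not required.
[R4] closes 10:00 PM, after 9:00 PM → Annual License required.
[R5] is a franchise of a national chain (not: is a worker-owned cooperative) → Trade Certificate not required.
[R6] closes 10:00 PM, after 8:00 PM; floor area 7,700 square feet ≥ 7,100 square feet → Daytime License not required.
[R7] operates vehicles for hire; does not offer live music → Regulatory Certificate not required.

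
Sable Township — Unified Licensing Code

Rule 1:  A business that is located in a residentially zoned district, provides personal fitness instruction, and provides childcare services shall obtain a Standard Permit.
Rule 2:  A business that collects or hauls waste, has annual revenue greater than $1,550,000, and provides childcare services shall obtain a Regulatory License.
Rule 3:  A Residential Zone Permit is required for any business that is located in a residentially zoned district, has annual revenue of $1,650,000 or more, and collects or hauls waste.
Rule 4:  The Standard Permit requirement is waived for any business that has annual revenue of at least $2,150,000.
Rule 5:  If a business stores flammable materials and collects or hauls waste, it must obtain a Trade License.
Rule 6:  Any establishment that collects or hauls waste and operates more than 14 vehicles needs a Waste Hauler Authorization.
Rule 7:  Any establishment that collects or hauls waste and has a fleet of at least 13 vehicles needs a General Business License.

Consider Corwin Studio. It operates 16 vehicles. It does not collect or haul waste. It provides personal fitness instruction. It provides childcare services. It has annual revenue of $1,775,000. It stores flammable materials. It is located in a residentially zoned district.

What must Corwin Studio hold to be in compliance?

Rule 1: is located in a residentially zoned district; provides personal fitness instruction; provides childcare services → Standard Permit required.
Rule 2: does not collect or haul waste; revenue $1,775,000 > $1,550,000; provides childcare services → Regulatory License not required.
Rule 3: is located in a residentially zoned district; revenue $1,775,000 ≥ $1,650,000; does not collect or haul waste → Residential Zone Permit not required.
Rule 4: revenue $1,775,000 < $2,150,000 → Standard Permit exemption does not apply.
Rule 5: stores flammable materials; does not collect or haul waste → Trade License not required.
Rule 6: does not collect or haul waste; vehicles 16 > 14 → Waste Hauler Authorization not required.
Rule 7: does not collect or haul waste; vehicles 16 ≥ 13 → General Business License not required.

Standard Permit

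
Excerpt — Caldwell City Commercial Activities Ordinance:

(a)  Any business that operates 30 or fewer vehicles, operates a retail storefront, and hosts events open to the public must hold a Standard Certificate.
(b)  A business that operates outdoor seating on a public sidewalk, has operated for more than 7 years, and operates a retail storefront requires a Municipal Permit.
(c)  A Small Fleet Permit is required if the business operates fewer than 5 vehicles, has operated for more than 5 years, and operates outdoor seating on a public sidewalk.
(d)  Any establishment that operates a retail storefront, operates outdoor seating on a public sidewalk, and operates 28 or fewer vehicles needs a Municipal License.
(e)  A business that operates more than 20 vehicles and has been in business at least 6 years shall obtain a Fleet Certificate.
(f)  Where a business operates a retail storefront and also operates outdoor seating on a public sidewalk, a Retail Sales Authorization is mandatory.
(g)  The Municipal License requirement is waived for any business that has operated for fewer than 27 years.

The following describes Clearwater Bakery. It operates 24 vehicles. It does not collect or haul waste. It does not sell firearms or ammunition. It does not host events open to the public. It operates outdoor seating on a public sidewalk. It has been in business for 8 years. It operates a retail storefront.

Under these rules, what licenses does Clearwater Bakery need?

(a) vehicles 24 ≤ 30; operates a retail storefront; does not host events open to the public → Standard Certificate not required.
(b) operates outdoor seating on a public sidewalk; years in business 8 > 7; operates a retail storefront → Municipal Permit required.
(c) vehicles 24 ≥ 5; years in business 8 > 5; operates outdoor seating on a public sidewalk → Small Fleet Permit not required.
(d) operates a retail storefront; operates outdoor seating on a public sidewalk; vehicles 24 ≤ 28 → Municipal License required.
(e) vehicles 24 > 20; years in business 8 ≥ 6 → Fleet Certificate required.
(f) operates a retail storefront; operates outdoor seating on a public sidewalk → Retail Sales Authorization required.
(g) years in business 8 < 27 → exempt from Municipal License.

Fleet Certificate, Municipal Permit, Retail Sales Authorization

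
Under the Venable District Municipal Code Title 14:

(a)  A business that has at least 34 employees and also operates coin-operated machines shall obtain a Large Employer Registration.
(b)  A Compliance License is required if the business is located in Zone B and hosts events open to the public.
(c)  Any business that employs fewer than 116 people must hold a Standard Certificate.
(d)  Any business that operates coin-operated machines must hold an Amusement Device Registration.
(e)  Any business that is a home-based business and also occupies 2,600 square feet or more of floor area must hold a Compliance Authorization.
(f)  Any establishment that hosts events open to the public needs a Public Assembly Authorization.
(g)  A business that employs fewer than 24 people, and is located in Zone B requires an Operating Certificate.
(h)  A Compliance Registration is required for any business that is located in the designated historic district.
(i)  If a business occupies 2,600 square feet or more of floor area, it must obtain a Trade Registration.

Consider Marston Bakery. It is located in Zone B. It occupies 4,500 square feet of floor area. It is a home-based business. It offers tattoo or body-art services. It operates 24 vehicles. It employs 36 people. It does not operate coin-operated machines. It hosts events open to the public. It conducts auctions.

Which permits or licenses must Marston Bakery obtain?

Compliance Authorization, Compliance License, Public Assembly Authorization, Standard Certificate, Trade Registration

(a) employees 36 ≥ 34; does not operate coin-operated machines → Large Employer Registration not required.
(b) is located in Zone B; hosts events open to the public → Compliance License required.
(c) employees 36 < 116 → Standard Certificate required.
(d) does not operate coin-operated machines → Amusement Device Registration not required.
(e) is a home-based business; floor area 4,500 square feet ≥ 2,600 square feet → Compliance Authorization required.
(f) hosts events open to the public → Public Assembly Authorization required.
(g) employees 36 ≥ 24; is located in Zone B → Operating Certificate not required.
(h) is located in Zone B (not: is located in the designated historic district) → Compliance Registration not required.
(i) floor area 4,500 square feet ≥ 2,600 square feet → Trade Registration required.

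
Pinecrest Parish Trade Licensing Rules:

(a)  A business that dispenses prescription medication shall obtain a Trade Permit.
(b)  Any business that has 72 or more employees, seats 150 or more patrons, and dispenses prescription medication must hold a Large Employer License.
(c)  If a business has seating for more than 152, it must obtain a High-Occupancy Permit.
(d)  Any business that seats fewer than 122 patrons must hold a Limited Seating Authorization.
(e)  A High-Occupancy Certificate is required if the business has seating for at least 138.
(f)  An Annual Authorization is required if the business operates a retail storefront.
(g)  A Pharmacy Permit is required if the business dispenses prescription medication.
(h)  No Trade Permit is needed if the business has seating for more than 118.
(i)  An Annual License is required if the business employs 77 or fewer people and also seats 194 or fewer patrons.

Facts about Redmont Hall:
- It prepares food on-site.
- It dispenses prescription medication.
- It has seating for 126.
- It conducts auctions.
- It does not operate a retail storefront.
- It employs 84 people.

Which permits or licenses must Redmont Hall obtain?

(a) dispenses prescription medication → Trade Permit required.
(b) employees 84 ≥ 72; seating 126 < 150; dispenses prescription medication → Large Employer License not required.
(c) seating 126 ≤ 152 → High-Occupancy Permit not required.
(d) seating 126 ≥ 122 → Limited Seating Authorization not required.
(e) seating 126 < 138 → High-Occupancy Certificate not required.
(f) does not operate a retail storefront → Annual Authorization not required.
(g) dispenses prescription medication → Pharmacy Permit required.
(h) seating 126 > 118 → exempt from Trade Permit.
(i) employees 84 > 77; seating 126 ≤ 194 → Annual License not required.

Pharmacy Permit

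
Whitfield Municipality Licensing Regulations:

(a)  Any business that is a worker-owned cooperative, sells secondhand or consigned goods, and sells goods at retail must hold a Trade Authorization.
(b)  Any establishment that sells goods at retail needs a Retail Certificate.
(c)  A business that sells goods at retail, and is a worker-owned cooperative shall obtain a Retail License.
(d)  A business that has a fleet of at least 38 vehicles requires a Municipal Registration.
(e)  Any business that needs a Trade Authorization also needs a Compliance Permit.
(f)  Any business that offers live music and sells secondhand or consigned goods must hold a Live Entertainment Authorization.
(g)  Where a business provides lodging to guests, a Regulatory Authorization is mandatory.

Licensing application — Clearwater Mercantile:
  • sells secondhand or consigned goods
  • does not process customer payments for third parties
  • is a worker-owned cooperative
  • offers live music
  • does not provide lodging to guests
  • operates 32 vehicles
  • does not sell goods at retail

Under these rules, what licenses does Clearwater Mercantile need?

(a) is a worker-owned cooperative; sells secondhand or consigned goods; does not sell goods at retail → Trade Authorization not required.
(b) does not sell goods at retail → Retail Certificate not required.
(c) does not sell goods at retail; is a worker-owned cooperative → Retail License not required.
(d) vehicles 32 < 38 → Municipal Registration not required.
(e) Trade Authorization is not required → no effect.
(f) offers live music; sells secondhand or consigned goods → Live Entertainment Authorization required.
(g) does not provide lodging to guests → Regulatory Authorization not required.

Live Entertainment Authorization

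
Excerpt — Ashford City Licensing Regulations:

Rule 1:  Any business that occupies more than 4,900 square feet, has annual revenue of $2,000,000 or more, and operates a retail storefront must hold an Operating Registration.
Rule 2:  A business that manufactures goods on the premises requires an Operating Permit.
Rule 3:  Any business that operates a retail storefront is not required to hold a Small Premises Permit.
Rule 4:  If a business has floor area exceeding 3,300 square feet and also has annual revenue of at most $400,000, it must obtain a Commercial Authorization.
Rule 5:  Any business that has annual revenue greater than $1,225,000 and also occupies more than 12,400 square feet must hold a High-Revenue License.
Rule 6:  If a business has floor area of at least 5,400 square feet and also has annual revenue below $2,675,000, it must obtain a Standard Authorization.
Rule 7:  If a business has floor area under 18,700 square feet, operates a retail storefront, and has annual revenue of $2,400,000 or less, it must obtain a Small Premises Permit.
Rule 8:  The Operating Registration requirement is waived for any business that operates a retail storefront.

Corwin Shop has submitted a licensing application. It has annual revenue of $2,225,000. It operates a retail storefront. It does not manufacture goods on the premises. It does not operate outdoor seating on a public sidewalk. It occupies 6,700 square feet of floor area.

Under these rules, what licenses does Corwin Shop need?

Rule 1: floor area 6,700 square feet > 4,900 square feet; revenue $2,225,000 ≥ $2,000,000; operates a retail storefront → Operating Registration required.
Rule 2: does not manufacture goods on the premises → Operating Permit not required.
Rule 3: operates a retail storefront → exempt from Small Premises Permit.
Rule 4: floor area 6,700 square feet > 3,300 square feet; revenue $2,225,000 > $400,000 → Commercial Authorization not required.
Rule 5: revenue $2,225,000 > $1,225,000; floor area 6,700 square feet ≤ 12,400 square feet → High-Revenue License not required.
Rule 6: floor area 6,700 square feet ≥ 5,400 square feet; revenue $2,225,000 < $2,675,000 → Standard Authorization required.
Rule 7: floor area 6,700 square feet < 18,700 square feet; operates a retail storefront; revenue $2,225,000 ≤ $2,400,000 → Small Premises Permit required.
Rule 8: operates a retail storefront → exempt from Operating Registration.

Standard Authorization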